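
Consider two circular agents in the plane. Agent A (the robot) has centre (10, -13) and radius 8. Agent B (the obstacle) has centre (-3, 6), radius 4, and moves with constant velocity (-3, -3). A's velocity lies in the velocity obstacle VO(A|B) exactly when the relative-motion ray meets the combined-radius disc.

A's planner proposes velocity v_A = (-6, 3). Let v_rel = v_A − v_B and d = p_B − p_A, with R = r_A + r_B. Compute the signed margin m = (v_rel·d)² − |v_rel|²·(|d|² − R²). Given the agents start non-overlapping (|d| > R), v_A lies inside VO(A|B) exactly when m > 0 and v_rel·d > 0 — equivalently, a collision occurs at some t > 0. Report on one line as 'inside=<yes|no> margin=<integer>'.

d = (-13, 19),  |d|² = 530;  R = 8+4 = 12,  c = 530−12² = 386
v_rel = (-3, 6),  |v_rel|² = 45;  v_rel·d = (-3)·(-13) + (6)·(19) = 153
45·t² − 306·t + 386 = 0  ⇒  m = 153² − 45·386 = 6039
m = 6039 > 0,  v_rel·d = 153 > 0  ⇒  inside

inside=yes margin=6039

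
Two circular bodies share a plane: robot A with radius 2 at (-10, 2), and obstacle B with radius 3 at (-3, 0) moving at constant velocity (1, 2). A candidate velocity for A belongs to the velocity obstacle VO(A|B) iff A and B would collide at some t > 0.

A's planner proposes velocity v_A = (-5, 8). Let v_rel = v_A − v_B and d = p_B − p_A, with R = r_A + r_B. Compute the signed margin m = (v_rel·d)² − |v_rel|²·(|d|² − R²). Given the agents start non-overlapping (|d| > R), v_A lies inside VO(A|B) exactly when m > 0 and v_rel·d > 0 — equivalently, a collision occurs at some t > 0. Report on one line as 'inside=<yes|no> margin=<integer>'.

d = (7, -2),  |d|² = 53;  R = 2+3 = 5,  c = 53−5² = 28
v_rel = (-6, 6),  |v_rel|² = 72;  v_rel·d = (-6)·(7) + (6)·(-2) = -54
72·t² + 108·t + 28 = 0  ⇒  m = (-54)² − 72·28 = 900
m = 900 > 0,  v_rel·d = -54 < 0  ⇒  outside

inside=no margin=900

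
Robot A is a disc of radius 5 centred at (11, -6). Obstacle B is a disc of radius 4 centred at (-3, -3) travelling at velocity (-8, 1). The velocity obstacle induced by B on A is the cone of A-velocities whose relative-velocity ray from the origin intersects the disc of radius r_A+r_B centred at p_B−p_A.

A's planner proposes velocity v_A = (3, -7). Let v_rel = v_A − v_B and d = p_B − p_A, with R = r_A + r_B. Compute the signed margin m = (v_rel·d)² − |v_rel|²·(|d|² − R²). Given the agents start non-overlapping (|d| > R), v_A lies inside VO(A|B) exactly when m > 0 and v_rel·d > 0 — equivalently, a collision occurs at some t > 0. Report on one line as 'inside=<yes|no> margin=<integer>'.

d = (-14, 3),  |d|² = 205;  R = 5+4 = 9,  c = 205−9² = 124
v_rel = (11, -8),  |v_rel|² = 185;  v_rel·d = (11)·(-14) + (-8)·(3) = -178
185·t² + 356·t + 124 = 0  ⇒  m = (-178)² − 185·124 = 8744
m = 8744 > 0,  v_rel·d = -178 < 0  ⇒  outside

inside=no margin=8744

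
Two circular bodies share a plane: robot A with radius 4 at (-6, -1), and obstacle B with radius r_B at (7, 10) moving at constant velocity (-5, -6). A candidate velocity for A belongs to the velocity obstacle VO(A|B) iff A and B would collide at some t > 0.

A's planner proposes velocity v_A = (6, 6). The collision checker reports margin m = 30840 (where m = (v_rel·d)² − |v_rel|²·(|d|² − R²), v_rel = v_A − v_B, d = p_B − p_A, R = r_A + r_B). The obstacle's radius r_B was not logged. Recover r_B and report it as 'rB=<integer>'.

m = 30840
d = (13, 11);  v_rel = (11, 12),  |v_rel|² = 265
v_rel×d = (11)·(11) − (12)·(13) = -35
since m = R²·265 − (-35)²:  R² = (1225 + 30840) / 265 = 121
R = √121 = 11  ⇒  r_B = 11 − 4 = 7

rB=7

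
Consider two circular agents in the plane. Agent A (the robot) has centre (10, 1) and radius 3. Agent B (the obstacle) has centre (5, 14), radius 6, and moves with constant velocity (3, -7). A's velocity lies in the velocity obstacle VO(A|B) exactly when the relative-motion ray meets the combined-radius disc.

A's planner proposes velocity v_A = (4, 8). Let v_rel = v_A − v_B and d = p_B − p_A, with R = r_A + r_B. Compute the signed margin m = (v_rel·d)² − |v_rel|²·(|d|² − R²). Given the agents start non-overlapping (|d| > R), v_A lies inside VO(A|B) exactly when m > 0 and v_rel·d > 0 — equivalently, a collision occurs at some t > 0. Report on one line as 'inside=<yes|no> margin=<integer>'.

d = (-5, 13),  |d|² = 194;  R = 3+6 = 9,  c = 194−9² = 113
v_rel = (1, 15),  |v_rel|² = 226;  v_rel·d = (1)·(-5) + (15)·(13) = 190
226·t² − 380·t + 113 = 0  ⇒  m = 190² − 226·113 = 10562
m = 10562 > 0,  v_rel·d = 190 > 0  ⇒  inside

inside=yes margin=10562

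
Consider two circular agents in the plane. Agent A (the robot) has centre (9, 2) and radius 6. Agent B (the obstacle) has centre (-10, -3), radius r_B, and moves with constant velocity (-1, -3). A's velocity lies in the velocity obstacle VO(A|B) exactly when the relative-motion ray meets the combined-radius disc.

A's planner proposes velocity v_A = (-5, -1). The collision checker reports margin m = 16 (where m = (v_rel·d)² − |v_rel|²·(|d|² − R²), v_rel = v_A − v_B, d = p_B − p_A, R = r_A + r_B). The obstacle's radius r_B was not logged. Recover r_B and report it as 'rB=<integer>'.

m = 16
d = (-19, -5);  v_rel = (-4, 2),  |v_rel|² = 20
v_rel×d = (-4)·(-5) − (2)·(-19) = 58
since m = R²·20 − 58²:  R² = (3364 + 16) / 20 = 169
R = √169 = 13  ⇒  r_B = 13 − 6 = 7

rB=7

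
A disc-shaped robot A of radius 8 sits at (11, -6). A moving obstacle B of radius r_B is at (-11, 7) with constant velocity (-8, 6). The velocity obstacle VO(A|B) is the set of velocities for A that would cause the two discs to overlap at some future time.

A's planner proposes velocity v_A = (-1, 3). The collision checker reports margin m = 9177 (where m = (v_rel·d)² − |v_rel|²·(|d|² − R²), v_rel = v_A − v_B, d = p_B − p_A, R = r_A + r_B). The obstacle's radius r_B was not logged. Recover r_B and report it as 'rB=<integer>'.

m = 9177
d = (-22, 13);  v_rel = (7, -3),  |v_rel|² = 58
v_rel×d = (7)·(13) − (-3)·(-22) = 25
since m = R²·58 − 25²:  R² = (625 + 9177) / 58 = 169
R = √169 = 13  ⇒  r_B = 13 − 8 = 5

rB=5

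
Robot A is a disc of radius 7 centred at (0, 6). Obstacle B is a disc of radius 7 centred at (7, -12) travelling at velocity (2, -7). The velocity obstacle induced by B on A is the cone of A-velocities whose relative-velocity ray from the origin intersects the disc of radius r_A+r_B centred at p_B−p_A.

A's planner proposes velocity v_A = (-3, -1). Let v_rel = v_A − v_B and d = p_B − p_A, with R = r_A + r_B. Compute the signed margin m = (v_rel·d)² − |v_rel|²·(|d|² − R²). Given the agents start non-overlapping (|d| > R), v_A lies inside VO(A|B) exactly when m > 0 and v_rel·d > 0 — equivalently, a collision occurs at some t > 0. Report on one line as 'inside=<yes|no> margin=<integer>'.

d = (7, -18),  |d|² = 373;  R = 7+7 = 14,  c = 373−14² = 177
v_rel = (-5, 6),  |v_rel|² = 61;  v_rel·d = (-5)·(7) + (6)·(-18) = -143
61·t² + 286·t + 177 = 0  ⇒  m = (-143)² − 61·177 = 9652
m = 9652 > 0,  v_rel·d = -143 < 0  ⇒  outside

inside=no margin=9652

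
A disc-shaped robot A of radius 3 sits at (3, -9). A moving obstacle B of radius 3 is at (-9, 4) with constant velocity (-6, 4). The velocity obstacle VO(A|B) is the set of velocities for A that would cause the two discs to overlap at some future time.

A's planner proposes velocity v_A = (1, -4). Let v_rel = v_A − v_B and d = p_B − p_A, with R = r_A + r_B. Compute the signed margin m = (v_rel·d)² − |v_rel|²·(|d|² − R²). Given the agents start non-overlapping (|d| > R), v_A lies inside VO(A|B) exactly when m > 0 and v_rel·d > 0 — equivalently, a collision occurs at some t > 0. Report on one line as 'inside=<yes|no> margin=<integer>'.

d = (-12, 13),  |d|² = 313;  R = 3+3 = 6,  c = 313−6² = 277
v_rel = (7, -8),  |v_rel|² = 113;  v_rel·d = (7)·(-12) + (-8)·(13) = -188
113·t² + 376·t + 277 = 0  ⇒  m = (-188)² − 113·277 = 4043
m = 4043 > 0,  v_rel·d = -188 < 0  ⇒  outside

inside=no margin=4043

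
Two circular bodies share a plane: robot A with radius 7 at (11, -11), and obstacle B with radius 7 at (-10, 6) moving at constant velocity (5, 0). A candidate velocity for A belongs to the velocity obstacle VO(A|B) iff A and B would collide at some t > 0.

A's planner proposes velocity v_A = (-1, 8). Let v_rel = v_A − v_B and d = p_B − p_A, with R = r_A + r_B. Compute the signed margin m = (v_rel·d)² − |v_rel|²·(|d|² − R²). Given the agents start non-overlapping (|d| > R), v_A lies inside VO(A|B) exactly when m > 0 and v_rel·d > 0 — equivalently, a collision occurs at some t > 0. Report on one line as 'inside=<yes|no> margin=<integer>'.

d = (-21, 17),  |d|² = 730;  R = 7+7 = 14,  c = 730−14² = 534
v_rel = (-6, 8),  |v_rel|² = 100;  v_rel·d = (-6)·(-21) + (8)·(17) = 262
100·t² − 524·t + 534 = 0  ⇒  m = 262² − 100·534 = 15244
m = 15244 > 0,  v_rel·d = 262 > 0  ⇒  inside

inside=yes margin=15244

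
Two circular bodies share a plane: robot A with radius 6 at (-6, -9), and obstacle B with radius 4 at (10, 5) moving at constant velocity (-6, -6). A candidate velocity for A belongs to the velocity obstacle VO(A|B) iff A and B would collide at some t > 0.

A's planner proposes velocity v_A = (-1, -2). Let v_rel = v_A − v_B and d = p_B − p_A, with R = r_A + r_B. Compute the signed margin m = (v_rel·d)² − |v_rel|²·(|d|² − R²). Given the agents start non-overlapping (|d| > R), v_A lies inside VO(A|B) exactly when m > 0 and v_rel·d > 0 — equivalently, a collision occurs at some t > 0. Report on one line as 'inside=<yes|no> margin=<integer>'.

d = (16, 14),  |d|² = 452;  R = 6+4 = 10,  c = 452−10² = 352
v_rel = (5, 4),  |v_rel|² = 41;  v_rel·d = (5)·(16) + (4)·(14) = 136
41·t² − 272·t + 352 = 0  ⇒  m = 136² − 41·352 = 4064
m = 4064 > 0,  v_rel·d = 136 > 0  ⇒  inside

inside=yes margin=4064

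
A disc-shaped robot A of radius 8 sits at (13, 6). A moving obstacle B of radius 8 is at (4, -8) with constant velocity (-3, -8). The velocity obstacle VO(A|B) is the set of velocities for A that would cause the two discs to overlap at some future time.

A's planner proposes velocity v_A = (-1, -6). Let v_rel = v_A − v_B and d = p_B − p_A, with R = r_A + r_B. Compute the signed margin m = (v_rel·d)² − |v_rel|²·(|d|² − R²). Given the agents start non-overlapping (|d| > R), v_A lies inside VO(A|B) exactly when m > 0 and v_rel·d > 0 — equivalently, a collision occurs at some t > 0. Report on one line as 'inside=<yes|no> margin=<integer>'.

d = (-9, -14),  |d|² = 277;  R = 8+8 = 16,  c = 277−16² = 21
v_rel = (2, 2),  |v_rel|² = 8;  v_rel·d = (2)·(-9) + (2)·(-14) = -46
8·t² + 92·t + 21 = 0  ⇒  m = (-46)² − 8·21 = 1948
m = 1948 > 0,  v_rel·d = -46 < 0  ⇒  outside

inside=no margin=1948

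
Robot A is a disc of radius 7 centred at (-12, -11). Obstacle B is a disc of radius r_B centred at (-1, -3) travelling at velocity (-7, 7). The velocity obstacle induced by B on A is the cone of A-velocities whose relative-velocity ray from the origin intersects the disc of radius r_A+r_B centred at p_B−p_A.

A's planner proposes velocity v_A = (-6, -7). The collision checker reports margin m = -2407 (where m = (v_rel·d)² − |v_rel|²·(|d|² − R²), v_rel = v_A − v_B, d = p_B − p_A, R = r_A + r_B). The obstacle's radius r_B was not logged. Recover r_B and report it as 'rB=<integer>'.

m = -2407
d = (11, 8);  v_rel = (1, -14),  |v_rel|² = 197
v_rel×d = (1)·(8) − (-14)·(11) = 162
since m = R²·197 − 162²:  R² = (26244 + -2407) / 197 = 121
R = √121 = 11  ⇒  r_B = 11 − 7 = 4

rB=4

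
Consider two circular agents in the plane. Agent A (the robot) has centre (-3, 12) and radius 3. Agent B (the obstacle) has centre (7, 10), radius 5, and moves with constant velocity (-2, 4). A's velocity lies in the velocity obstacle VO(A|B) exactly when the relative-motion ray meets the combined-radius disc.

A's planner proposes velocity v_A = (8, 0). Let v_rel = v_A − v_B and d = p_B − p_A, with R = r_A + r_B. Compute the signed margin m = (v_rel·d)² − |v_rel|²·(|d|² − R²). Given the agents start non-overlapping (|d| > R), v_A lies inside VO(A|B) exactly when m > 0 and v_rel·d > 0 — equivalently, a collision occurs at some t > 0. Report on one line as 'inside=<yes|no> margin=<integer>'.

d = (10, -2),  |d|² = 104;  R = 3+5 = 8,  c = 104−8² = 40
v_rel = (10, -4),  |v_rel|² = 116;  v_rel·d = (10)·(10) + (-4)·(-2) = 108
116·t² − 216·t + 40 = 0  ⇒  m = 108² − 116·40 = 7024
m = 7024 > 0,  v_rel·d = 108 > 0  ⇒  inside

inside=yes margin=7024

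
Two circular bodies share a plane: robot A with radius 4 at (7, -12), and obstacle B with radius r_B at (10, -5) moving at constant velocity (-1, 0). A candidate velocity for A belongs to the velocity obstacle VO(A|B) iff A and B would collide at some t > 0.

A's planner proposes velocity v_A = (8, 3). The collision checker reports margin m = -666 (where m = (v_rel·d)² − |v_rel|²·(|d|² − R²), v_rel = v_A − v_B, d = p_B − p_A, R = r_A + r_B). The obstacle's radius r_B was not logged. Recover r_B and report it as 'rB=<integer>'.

m = -666
d = (3, 7);  v_rel = (9, 3),  |v_rel|² = 90
v_rel×d = (9)·(7) − (3)·(3) = 54
since m = R²·90 − 54²:  R² = (2916 + -666) / 90 = 25
R = √25 = 5  ⇒  r_B = 5 − 4 = 1

rB=1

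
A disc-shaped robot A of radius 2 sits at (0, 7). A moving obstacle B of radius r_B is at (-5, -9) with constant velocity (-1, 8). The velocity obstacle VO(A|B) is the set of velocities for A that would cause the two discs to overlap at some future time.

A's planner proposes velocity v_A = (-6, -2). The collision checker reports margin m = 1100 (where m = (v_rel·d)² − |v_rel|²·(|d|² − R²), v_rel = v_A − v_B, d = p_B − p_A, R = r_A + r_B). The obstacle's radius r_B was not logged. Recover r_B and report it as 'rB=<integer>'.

m = 1100
d = (-5, -16);  v_rel = (-5, -10),  |v_rel|² = 125
v_rel×d = (-5)·(-16) − (-10)·(-5) = 30
since m = R²·125 − 30²:  R² = (900 + 1100) / 125 = 16
R = √16 = 4  ⇒  r_B = 4 − 2 = 2

rB=2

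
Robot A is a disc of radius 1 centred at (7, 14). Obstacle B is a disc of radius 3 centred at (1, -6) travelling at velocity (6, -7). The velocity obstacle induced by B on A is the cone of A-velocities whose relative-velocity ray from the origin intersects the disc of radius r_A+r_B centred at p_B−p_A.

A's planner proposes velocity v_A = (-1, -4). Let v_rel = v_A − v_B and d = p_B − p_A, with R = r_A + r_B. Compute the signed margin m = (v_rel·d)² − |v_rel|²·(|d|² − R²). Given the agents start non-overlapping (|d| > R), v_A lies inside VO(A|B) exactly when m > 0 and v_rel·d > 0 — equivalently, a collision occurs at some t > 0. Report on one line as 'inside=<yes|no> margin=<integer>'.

d = (-6, -20),  |d|² = 436;  R = 1+3 = 4,  c = 436−4² = 420
v_rel = (-7, 3),  |v_rel|² = 58;  v_rel·d = (-7)·(-6) + (3)·(-20) = -18
58·t² + 36·t + 420 = 0  ⇒  m = (-18)² − 58·420 = -24036
m = -24036 < 0,  v_rel·d = -18 < 0  ⇒  outside

inside=no margin=-24036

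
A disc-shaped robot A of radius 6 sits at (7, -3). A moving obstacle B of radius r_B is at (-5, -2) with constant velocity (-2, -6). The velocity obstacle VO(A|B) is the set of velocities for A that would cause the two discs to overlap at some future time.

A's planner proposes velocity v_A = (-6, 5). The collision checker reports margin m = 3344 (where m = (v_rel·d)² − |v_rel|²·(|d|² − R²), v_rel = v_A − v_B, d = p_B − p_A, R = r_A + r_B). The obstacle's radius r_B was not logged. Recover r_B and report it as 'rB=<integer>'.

m = 3344
d = (-12, 1);  v_rel = (-4, 11),  |v_rel|² = 137
v_rel×d = (-4)·(1) − (11)·(-12) = 128
since m = R²·137 − 128²:  R² = (16384 + 3344) / 137 = 144
R = √144 = 12  ⇒  r_B = 12 − 6 = 6

rB=6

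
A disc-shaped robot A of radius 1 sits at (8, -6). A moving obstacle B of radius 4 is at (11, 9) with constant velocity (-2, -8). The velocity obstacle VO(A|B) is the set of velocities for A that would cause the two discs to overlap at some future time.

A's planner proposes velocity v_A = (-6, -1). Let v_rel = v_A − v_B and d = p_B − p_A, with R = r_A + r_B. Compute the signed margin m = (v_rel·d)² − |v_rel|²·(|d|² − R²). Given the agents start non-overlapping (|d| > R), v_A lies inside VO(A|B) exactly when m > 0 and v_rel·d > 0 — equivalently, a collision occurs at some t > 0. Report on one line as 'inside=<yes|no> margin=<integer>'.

d = (3, 15),  |d|² = 234;  R = 1+4 = 5,  c = 234−5² = 209
v_rel = (-4, 7),  |v_rel|² = 65;  v_rel·d = (-4)·(3) + (7)·(15) = 93
65·t² − 186·t + 209 = 0  ⇒  m = 93² − 65·209 = -4936
m = -4936 < 0,  v_rel·d = 93 > 0  ⇒  outside

inside=no margin=-4936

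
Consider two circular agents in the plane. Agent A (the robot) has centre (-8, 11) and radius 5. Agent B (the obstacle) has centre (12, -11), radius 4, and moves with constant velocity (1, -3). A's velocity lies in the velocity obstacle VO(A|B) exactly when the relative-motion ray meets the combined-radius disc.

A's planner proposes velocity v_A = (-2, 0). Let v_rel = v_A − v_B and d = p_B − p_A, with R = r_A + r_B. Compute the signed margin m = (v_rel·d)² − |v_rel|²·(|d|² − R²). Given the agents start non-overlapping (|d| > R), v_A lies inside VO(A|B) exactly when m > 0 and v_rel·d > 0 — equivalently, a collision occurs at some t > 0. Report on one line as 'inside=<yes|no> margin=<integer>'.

d = (20, -22),  |d|² = 884;  R = 5+4 = 9,  c = 884−9² = 803
v_rel = (-3, 3),  |v_rel|² = 18;  v_rel·d = (-3)·(20) + (3)·(-22) = -126
18·t² + 252·t + 803 = 0  ⇒  m = (-126)² − 18·803 = 1422
m = 1422 > 0,  v_rel·d = -126 < 0  ⇒  outside

inside=no margin=1422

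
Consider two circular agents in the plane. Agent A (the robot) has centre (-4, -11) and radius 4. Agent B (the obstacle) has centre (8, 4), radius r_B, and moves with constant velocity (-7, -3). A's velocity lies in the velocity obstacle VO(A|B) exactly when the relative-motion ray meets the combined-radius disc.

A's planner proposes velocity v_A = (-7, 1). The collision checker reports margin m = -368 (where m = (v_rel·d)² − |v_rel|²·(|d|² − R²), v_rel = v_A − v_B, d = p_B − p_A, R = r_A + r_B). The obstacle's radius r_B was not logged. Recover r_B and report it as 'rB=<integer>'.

m = -368
d = (12, 15);  v_rel = (0, 4),  |v_rel|² = 16
v_rel×d = (0)·(15) − (4)·(12) = -48
since m = R²·16 − (-48)²:  R² = (2304 + -368) / 16 = 121
R = √121 = 11  ⇒  r_B = 11 − 4 = 7

rB=7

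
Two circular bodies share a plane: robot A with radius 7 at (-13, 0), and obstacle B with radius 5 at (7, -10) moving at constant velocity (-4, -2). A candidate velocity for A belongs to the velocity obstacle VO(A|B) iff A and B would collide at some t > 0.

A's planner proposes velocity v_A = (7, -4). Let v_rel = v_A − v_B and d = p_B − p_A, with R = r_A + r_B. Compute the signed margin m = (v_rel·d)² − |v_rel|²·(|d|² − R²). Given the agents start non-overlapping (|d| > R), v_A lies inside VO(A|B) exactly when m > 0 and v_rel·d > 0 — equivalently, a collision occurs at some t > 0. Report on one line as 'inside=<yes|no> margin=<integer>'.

d = (20, -10),  |d|² = 500;  R = 7+5 = 12,  c = 500−12² = 356
v_rel = (11, -2),  |v_rel|² = 125;  v_rel·d = (11)·(20) + (-2)·(-10) = 240
125·t² − 480·t + 356 = 0  ⇒  m = 240² − 125·356 = 13100
m = 13100 > 0,  v_rel·d = 240 > 0  ⇒  inside

inside=yes margin=13100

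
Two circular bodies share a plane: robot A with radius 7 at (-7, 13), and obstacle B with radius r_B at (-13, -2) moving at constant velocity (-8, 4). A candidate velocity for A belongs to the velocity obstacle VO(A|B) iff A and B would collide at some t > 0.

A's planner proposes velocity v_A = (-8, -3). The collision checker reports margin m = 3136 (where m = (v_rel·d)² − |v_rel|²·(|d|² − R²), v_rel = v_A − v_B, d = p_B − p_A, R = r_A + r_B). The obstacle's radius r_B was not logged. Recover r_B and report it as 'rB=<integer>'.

m = 3136
d = (-6, -15);  v_rel = (0, -7),  |v_rel|² = 49
v_rel×d = (0)·(-15) − (-7)·(-6) = -42
since m = R²·49 − (-42)²:  R² = (1764 + 3136) / 49 = 100
R = √100 = 10  ⇒  r_B = 10 − 7 = 3

rB=3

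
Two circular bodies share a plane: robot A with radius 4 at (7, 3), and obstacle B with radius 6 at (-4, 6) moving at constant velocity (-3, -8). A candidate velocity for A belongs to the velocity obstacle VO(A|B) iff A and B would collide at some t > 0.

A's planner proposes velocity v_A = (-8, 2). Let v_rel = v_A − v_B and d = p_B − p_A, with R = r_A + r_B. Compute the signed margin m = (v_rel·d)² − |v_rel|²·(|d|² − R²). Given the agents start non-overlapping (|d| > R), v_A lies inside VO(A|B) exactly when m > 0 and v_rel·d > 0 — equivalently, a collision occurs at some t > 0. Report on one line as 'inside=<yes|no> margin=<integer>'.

d = (-11, 3),  |d|² = 130;  R = 4+6 = 10,  c = 130−10² = 30
v_rel = (-5, 10),  |v_rel|² = 125;  v_rel·d = (-5)·(-11) + (10)·(3) = 85
125·t² − 170·t + 30 = 0  ⇒  m = 85² − 125·30 = 3475
m = 3475 > 0,  v_rel·d = 85 > 0  ⇒  inside

inside=yes margin=3475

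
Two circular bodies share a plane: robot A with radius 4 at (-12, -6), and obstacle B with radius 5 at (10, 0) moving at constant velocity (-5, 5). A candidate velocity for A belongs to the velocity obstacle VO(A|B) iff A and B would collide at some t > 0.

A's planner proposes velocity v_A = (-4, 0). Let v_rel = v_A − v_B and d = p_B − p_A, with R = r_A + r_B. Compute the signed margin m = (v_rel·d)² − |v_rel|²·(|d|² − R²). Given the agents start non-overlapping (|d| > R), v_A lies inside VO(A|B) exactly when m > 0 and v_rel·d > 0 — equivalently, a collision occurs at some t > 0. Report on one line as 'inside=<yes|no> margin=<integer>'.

d = (22, 6),  |d|² = 520;  R = 4+5 = 9,  c = 520−9² = 439
v_rel = (1, -5),  |v_rel|² = 26;  v_rel·d = (1)·(22) + (-5)·(6) = -8
26·t² + 16·t + 439 = 0  ⇒  m = (-8)² − 26·439 = -11350
m = -11350 < 0,  v_rel·d = -8 < 0  ⇒  outside

inside=no margin=-11350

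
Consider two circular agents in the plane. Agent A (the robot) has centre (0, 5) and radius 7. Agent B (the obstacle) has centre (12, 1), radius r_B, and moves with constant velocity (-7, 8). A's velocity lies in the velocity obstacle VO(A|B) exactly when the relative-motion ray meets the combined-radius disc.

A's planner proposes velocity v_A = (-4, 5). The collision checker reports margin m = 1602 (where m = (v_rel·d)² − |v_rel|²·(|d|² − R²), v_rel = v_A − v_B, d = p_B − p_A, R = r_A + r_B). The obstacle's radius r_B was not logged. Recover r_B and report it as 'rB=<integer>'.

m = 1602
d = (12, -4);  v_rel = (3, -3),  |v_rel|² = 18
v_rel×d = (3)·(-4) − (-3)·(12) = 24
since m = R²·18 − 24²:  R² = (576 + 1602) / 18 = 121
R = √121 = 11  ⇒  r_B = 11 − 7 = 4

rB=4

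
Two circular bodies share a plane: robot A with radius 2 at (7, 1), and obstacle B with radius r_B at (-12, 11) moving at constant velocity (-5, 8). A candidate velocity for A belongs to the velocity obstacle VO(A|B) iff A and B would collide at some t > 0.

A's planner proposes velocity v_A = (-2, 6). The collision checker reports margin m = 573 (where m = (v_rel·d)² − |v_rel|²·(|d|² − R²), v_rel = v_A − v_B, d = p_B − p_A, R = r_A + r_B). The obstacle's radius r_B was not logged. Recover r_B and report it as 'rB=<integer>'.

m = 573
d = (-19, 10);  v_rel = (3, -2),  |v_rel|² = 13
v_rel×d = (3)·(10) − (-2)·(-19) = -8
since m = R²·13 − (-8)²:  R² = (64 + 573) / 13 = 49
R = √49 = 7  ⇒  r_B = 7 − 2 = 5

rB=5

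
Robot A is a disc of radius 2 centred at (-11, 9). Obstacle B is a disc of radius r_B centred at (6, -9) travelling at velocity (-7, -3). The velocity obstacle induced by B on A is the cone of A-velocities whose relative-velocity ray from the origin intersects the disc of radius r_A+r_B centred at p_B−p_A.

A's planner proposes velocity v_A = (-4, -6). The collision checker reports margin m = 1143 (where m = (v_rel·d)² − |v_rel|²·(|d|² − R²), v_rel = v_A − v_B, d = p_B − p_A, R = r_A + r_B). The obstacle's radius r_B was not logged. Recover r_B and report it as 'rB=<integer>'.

m = 1143
d = (17, -18);  v_rel = (3, -3),  |v_rel|² = 18
v_rel×d = (3)·(-18) − (-3)·(17) = -3
since m = R²·18 − (-3)²:  R² = (9 + 1143) / 18 = 64
R = √64 = 8  ⇒  r_B = 8 − 2 = 6

rB=6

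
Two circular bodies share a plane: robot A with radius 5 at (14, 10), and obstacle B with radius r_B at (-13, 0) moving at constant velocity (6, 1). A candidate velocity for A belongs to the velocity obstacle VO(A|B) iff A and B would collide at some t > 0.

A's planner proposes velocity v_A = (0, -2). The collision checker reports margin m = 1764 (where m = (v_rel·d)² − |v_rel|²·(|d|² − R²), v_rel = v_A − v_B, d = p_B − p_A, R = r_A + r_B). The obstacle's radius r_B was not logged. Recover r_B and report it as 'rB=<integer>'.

m = 1764
d = (-27, -10);  v_rel = (-6, -3),  |v_rel|² = 45
v_rel×d = (-6)·(-10) − (-3)·(-27) = -21
since m = R²·45 − (-21)²:  R² = (441 + 1764) / 45 = 49
R = √49 = 7  ⇒  r_B = 7 − 5 = 2

rB=2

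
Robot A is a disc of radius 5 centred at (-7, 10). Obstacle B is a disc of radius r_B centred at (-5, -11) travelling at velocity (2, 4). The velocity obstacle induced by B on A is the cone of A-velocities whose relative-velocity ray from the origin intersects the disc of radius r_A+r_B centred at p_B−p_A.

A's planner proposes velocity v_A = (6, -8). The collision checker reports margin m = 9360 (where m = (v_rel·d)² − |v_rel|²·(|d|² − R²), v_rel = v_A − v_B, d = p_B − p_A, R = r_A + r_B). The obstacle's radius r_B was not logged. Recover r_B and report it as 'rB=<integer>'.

m = 9360
d = (2, -21);  v_rel = (4, -12),  |v_rel|² = 160
v_rel×d = (4)·(-21) − (-12)·(2) = -60
since m = R²·160 − (-60)²:  R² = (3600 + 9360) / 160 = 81
R = √81 = 9  ⇒  r_B = 9 − 5 = 4

rB=4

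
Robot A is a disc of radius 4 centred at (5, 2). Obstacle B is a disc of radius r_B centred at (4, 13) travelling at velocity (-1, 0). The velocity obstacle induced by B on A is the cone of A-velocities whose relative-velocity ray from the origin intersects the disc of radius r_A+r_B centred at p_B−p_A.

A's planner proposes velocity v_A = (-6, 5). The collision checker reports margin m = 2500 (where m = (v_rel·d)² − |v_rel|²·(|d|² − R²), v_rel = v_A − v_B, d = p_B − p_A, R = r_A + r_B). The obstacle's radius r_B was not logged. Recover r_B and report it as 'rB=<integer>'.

m = 2500
d = (-1, 11);  v_rel = (-5, 5),  |v_rel|² = 50
v_rel×d = (-5)·(11) − (5)·(-1) = -50
since m = R²·50 − (-50)²:  R² = (2500 + 2500) / 50 = 100
R = √100 = 10  ⇒  r_B = 10 − 4 = 6

rB=6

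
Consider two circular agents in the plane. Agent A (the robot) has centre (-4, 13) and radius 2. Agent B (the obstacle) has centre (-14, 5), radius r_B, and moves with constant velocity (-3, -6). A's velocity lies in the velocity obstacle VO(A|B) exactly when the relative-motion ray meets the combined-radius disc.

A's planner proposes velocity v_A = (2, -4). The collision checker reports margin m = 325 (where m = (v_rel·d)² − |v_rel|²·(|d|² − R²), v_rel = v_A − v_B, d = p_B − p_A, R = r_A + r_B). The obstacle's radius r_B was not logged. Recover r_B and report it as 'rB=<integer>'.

m = 325
d = (-10, -8);  v_rel = (5, 2),  |v_rel|² = 29
v_rel×d = (5)·(-8) − (2)·(-10) = -20
since m = R²·29 − (-20)²:  R² = (400 + 325) / 29 = 25
R = √25 = 5  ⇒  r_B = 5 − 2 = 3

rB=3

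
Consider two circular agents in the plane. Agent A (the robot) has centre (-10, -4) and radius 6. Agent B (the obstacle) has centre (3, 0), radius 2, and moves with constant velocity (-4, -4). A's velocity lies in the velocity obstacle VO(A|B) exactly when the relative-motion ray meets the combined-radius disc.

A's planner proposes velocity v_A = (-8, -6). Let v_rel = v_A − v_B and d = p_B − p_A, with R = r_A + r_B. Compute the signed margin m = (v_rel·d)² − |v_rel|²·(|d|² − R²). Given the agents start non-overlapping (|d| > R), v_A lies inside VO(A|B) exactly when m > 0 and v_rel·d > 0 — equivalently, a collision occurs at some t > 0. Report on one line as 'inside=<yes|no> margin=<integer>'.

d = (13, 4),  |d|² = 185;  R = 6+2 = 8,  c = 185−8² = 121
v_rel = (-4, -2),  |v_rel|² = 20;  v_rel·d = (-4)·(13) + (-2)·(4) = -60
20·t² + 120·t + 121 = 0  ⇒  m = (-60)² − 20·121 = 1180
m = 1180 > 0,  v_rel·d = -60 < 0  ⇒  outside

inside=no margin=1180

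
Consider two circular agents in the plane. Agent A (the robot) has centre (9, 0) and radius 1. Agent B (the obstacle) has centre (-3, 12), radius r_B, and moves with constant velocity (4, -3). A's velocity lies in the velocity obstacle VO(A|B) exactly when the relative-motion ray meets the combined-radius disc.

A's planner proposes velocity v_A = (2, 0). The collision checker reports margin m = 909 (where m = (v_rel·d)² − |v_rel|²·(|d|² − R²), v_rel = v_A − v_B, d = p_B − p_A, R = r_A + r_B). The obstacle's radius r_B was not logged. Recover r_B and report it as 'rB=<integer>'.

m = 909
d = (-12, 12);  v_rel = (-2, 3),  |v_rel|² = 13
v_rel×d = (-2)·(12) − (3)·(-12) = 12
since m = R²·13 − 12²:  R² = (144 + 909) / 13 = 81
R = √81 = 9  ⇒  r_B = 9 − 1 = 8

rB=8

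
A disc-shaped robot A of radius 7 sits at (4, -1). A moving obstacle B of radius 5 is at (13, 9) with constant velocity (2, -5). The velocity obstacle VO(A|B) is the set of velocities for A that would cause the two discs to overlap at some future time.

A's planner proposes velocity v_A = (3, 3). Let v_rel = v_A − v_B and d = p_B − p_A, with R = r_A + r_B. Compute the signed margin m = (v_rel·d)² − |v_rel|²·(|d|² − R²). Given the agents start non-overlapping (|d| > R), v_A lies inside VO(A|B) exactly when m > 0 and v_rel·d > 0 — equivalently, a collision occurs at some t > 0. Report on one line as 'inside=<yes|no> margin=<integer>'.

d = (9, 10),  |d|² = 181;  R = 7+5 = 12,  c = 181−12² = 37
v_rel = (1, 8),  |v_rel|² = 65;  v_rel·d = (1)·(9) + (8)·(10) = 89
65·t² − 178·t + 37 = 0  ⇒  m = 89² − 65·37 = 5516
m = 5516 > 0,  v_rel·d = 89 > 0  ⇒  inside

inside=yes margin=5516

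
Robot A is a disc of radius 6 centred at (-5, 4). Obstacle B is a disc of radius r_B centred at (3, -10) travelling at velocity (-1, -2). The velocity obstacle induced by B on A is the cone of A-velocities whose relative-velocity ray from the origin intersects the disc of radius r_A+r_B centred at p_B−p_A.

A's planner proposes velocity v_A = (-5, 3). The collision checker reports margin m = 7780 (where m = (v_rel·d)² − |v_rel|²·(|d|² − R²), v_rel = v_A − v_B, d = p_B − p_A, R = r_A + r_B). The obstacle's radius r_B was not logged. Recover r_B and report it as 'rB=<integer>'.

m = 7780
d = (8, -14);  v_rel = (-4, 5),  |v_rel|² = 41
v_rel×d = (-4)·(-14) − (5)·(8) = 16
since m = R²·41 − 16²:  R² = (256 + 7780) / 41 = 196
R = √196 = 14  ⇒  r_B = 14 − 6 = 8

rB=8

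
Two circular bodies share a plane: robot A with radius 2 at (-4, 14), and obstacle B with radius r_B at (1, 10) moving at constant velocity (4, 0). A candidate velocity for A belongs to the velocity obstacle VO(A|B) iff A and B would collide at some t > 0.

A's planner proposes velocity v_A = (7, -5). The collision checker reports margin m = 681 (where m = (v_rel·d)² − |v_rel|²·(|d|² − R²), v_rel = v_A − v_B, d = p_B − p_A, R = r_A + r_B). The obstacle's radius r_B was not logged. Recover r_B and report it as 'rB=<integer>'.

m = 681
d = (5, -4);  v_rel = (3, -5),  |v_rel|² = 34
v_rel×d = (3)·(-4) − (-5)·(5) = 13
since m = R²·34 − 13²:  R² = (169 + 681) / 34 = 25
R = √25 = 5  ⇒  r_B = 5 − 2 = 3

rB=3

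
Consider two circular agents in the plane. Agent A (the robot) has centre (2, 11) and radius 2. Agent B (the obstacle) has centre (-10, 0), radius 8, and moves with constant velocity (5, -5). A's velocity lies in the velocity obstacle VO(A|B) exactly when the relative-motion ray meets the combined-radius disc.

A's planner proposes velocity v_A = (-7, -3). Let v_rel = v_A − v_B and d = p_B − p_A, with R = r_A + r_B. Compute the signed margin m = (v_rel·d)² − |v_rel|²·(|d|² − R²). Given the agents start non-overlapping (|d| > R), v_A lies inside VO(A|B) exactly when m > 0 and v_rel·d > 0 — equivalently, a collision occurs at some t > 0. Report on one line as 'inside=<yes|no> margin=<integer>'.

d = (-12, -11),  |d|² = 265;  R = 2+8 = 10,  c = 265−10² = 165
v_rel = (-12, 2),  |v_rel|² = 148;  v_rel·d = (-12)·(-12) + (2)·(-11) = 122
148·t² − 244·t + 165 = 0  ⇒  m = 122² − 148·165 = -9536
m = -9536 < 0,  v_rel·d = 122 > 0  ⇒  outside

inside=no margin=-9536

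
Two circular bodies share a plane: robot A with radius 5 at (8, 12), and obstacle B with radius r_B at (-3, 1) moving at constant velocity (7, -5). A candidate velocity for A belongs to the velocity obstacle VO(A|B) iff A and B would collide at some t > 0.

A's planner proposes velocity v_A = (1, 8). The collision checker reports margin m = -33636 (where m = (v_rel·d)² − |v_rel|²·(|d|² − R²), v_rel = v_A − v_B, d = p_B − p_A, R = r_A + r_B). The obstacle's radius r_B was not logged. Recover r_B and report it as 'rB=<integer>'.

m = -33636
d = (-11, -11);  v_rel = (-6, 13),  |v_rel|² = 205
v_rel×d = (-6)·(-11) − (13)·(-11) = 209
since m = R²·205 − 209²:  R² = (43681 + -33636) / 205 = 49
R = √49 = 7  ⇒  r_B = 7 − 5 = 2

rB=2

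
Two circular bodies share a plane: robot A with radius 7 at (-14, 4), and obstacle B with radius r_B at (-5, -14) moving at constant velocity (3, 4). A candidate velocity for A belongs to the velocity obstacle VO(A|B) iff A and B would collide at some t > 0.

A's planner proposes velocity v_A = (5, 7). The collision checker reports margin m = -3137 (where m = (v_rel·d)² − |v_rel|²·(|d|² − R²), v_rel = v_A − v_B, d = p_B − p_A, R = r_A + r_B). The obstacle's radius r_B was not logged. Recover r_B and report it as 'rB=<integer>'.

m = -3137
d = (9, -18);  v_rel = (2, 3),  |v_rel|² = 13
v_rel×d = (2)·(-18) − (3)·(9) = -63
since m = R²·13 − (-63)²:  R² = (3969 + -3137) / 13 = 64
R = √64 = 8  ⇒  r_B = 8 − 7 = 1

rB=1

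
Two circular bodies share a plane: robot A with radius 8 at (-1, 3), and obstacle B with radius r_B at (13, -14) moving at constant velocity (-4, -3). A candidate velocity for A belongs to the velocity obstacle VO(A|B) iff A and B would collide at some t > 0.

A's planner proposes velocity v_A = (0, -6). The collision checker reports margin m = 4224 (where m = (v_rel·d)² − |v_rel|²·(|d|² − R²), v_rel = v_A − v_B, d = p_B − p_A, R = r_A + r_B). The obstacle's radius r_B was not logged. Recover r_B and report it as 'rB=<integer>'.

m = 4224
d = (14, -17);  v_rel = (4, -3),  |v_rel|² = 25
v_rel×d = (4)·(-17) − (-3)·(14) = -26
since m = R²·25 − (-26)²:  R² = (676 + 4224) / 25 = 196
R = √196 = 14  ⇒  r_B = 14 − 8 = 6

rB=6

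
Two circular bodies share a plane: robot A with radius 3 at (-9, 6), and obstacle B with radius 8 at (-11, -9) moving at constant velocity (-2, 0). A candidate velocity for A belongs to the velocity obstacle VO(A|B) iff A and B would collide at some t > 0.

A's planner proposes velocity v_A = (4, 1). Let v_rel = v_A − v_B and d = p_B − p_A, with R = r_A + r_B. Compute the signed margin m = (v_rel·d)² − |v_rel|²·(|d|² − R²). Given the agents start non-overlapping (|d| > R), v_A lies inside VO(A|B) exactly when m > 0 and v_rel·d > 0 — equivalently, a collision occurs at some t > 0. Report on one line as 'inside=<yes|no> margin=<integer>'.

d = (-2, -15),  |d|² = 229;  R = 3+8 = 11,  c = 229−11² = 108
v_rel = (6, 1),  |v_rel|² = 37;  v_rel·d = (6)·(-2) + (1)·(-15) = -27
37·t² + 54·t + 108 = 0  ⇒  m = (-27)² − 37·108 = -3267
m = -3267 < 0,  v_rel·d = -27 < 0  ⇒  outside

inside=no margin=-3267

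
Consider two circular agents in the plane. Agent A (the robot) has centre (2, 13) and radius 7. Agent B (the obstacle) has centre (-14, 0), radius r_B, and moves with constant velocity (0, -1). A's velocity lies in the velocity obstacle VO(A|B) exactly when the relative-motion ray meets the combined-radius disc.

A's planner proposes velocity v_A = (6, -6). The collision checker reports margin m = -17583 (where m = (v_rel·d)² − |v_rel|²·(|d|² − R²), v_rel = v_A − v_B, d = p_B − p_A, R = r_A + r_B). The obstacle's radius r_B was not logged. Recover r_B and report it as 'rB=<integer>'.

m = -17583
d = (-16, -13);  v_rel = (6, -5),  |v_rel|² = 61
v_rel×d = (6)·(-13) − (-5)·(-16) = -158
since m = R²·61 − (-158)²:  R² = (24964 + -17583) / 61 = 121
R = √121 = 11  ⇒  r_B = 11 − 7 = 4

rB=4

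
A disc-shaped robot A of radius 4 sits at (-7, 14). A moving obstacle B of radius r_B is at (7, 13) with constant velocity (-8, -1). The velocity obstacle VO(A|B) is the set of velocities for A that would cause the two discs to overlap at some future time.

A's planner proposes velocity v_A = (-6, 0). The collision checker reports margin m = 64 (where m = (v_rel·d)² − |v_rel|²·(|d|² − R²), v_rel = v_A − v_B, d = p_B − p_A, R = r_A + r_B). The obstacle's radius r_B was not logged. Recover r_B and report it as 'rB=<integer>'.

m = 64
d = (14, -1);  v_rel = (2, 1),  |v_rel|² = 5
v_rel×d = (2)·(-1) − (1)·(14) = -16
since m = R²·5 − (-16)²:  R² = (256 + 64) / 5 = 64
R = √64 = 8  ⇒  r_B = 8 − 4 = 4

rB=4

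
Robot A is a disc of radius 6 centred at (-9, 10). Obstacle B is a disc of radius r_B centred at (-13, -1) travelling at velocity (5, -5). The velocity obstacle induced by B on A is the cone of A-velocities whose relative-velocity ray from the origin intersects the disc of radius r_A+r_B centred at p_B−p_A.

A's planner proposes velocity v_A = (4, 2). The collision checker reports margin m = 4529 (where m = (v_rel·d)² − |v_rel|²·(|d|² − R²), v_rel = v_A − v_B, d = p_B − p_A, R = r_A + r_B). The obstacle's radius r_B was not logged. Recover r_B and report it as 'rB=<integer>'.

m = 4529
d = (-4, -11);  v_rel = (-1, 7),  |v_rel|² = 50
v_rel×d = (-1)·(-11) − (7)·(-4) = 39
since m = R²·50 − 39²:  R² = (1521 + 4529) / 50 = 121
R = √121 = 11  ⇒  r_B = 11 − 6 = 5

rB=5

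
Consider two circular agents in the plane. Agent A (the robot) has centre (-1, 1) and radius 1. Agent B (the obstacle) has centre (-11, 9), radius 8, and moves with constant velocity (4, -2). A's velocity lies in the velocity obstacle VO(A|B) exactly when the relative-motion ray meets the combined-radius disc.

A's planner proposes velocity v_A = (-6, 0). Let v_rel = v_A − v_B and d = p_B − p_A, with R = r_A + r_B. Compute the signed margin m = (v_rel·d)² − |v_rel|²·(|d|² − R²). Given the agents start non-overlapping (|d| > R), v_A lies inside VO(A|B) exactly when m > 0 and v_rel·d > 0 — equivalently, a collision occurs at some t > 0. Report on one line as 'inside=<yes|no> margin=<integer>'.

d = (-10, 8),  |d|² = 164;  R = 1+8 = 9,  c = 164−9² = 83
v_rel = (-10, 2),  |v_rel|² = 104;  v_rel·d = (-10)·(-10) + (2)·(8) = 116
104·t² − 232·t + 83 = 0  ⇒  m = 116² − 104·83 = 4824
m = 4824 > 0,  v_rel·d = 116 > 0  ⇒  inside

inside=yes margin=4824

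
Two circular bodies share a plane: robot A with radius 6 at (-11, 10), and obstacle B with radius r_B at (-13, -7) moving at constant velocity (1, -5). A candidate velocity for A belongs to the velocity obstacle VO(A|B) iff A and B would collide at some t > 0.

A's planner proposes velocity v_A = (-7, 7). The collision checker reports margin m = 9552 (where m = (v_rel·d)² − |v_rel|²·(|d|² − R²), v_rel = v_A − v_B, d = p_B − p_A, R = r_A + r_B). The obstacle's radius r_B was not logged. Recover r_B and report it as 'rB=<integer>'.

m = 9552
d = (-2, -17);  v_rel = (-8, 12),  |v_rel|² = 208
v_rel×d = (-8)·(-17) − (12)·(-2) = 160
since m = R²·208 − 160²:  R² = (25600 + 9552) / 208 = 169
R = √169 = 13  ⇒  r_B = 13 − 6 = 7

rB=7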